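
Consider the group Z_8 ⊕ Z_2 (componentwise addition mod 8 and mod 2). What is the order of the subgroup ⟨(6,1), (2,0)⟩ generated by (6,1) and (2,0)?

8

|⟨(6,1)⟩| = 4 and |⟨(2,0)⟩| = 4, so |H| is a multiple of lcm(4, 4) = 4 and divides |G| = 16.
Closing under the operation: H = {(0,0), (0,1), (2,0), (2,1), (4,0), (4,1), (6,0), (6,1)}, so |H| = 8.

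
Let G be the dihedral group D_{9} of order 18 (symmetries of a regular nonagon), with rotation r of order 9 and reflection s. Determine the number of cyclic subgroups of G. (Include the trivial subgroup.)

12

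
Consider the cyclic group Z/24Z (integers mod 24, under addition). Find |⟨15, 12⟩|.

8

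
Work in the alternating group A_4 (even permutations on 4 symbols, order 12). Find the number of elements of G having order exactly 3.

8

The elements of order 3 are: (2 3 4), (2 4 3), (1 2 3), (1 2 4), (1 3 2), (1 3 4), (1 4 2), (1 4 3).
That's 8.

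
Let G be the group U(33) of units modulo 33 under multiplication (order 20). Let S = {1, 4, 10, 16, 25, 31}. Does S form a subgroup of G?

|S| = 6 does not divide |G| = 20, so by Lagrange S is not a subgroup.

No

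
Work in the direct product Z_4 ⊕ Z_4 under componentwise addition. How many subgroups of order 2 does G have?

|G| = 16 and 2 | 16, so subgroups of order 2 are possible by Lagrange.
The subgroups of order 2 are: {(0,0), (0,2)}; {(0,0), (2,0)}; {(0,0), (2,2)}.
So G has 3 subgroups of order 2.

3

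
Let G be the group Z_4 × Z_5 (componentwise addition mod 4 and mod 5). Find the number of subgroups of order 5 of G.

1

|G| = 20 and 5 | 20, so subgroups of order 5 are possible by Lagrange.
The subgroups of order 5 are: {(0,0), (0,1), (0,2), (0,3), (0,4)}.
So G has 1 subgroup of order 5.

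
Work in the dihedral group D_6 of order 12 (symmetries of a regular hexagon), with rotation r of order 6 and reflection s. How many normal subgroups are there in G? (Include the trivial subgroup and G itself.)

7

G has 16 subgroups. Checking conjugation-invariance by order — order 1: 1/1 normal; order 2: 1/7 normal; order 3: 1/1 normal; order 4: 0/3 normal; order 6: 3/3 normal; order 12: 1/1 normal.
Total normal subgroups: 7.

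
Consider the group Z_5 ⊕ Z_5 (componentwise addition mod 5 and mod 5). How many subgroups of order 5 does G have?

6

|G| = 25 and 5 | 25, so subgroups of order 5 are possible by Lagrange.
The subgroups of order 5 are: {(0,0), (0,1), (0,2), (0,3), (0,4)}; {(0,0), (1,0), (2,0), (3,0), (4,0)}; {(0,0), (1,1), (2,2), (3,3), (4,4)}; {(0,0), (1,2), (2,4), (3,1), (4,3)}; … (6 in all).
So G has 6 subgroups of order 5.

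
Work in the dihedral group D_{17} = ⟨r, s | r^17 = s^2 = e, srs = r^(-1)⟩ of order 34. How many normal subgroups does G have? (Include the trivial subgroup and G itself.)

3

G has 20 subgroups. Checking conjugation-invariance by order — order 1: 1/1 normal; order 2: 0/17 normal; order 17: 1/1 normal; order 34: 1/1 normal.
Total normal subgroups: 3.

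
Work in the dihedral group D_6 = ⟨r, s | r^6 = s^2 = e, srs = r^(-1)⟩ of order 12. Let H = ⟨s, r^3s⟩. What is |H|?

4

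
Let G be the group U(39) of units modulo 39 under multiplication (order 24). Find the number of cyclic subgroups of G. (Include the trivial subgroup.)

Group the elements of G by the cyclic subgroup they generate; each cyclic subgroup of order d accounts for φ(d) elements.
Cyclic subgroups by order — order 1: 1; order 2: 3; order 3: 1; order 4: 2; order 6: 3; order 12: 2.
Total: 12.

12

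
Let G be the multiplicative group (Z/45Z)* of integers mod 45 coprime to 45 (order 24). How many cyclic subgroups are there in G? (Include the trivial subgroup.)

Each element a generates a cyclic subgroup ⟨a⟩; distinct elements may generate the same one (a cyclic group of order d has φ(d) generators).
Cyclic subgroups by order — order 1: 1; order 2: 3; order 3: 1; order 4: 2; order 6: 3; order 12: 2.
Total: 12.

12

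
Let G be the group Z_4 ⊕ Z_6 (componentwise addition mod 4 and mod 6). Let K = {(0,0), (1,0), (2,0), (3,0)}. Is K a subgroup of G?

Yes

|K| = 4 divides |G| = 24, consistent with Lagrange.
K contains the identity, every element's inverse is in K, and K is closed under +: it is a subgroup.
In fact K = ⟨(1,0)⟩.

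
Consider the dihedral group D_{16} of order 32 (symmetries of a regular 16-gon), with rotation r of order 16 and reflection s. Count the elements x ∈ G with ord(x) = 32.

No element of G has order 32 (even though 32 | 32).

0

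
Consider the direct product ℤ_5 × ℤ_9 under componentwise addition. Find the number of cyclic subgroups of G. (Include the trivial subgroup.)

A cyclic subgroup of order d is generated by each of its φ(d) elements of order d, so the cyclic subgroups of order d number (#elements of order d)/φ(d).
Cyclic subgroups by order — order 1: 1; order 3: 1; order 5: 1; order 9: 1; order 15: 1; order 45: 1.
Total: 6.

6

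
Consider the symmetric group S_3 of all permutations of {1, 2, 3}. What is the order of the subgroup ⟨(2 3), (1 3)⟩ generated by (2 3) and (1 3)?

|⟨(2 3)⟩| = 2 and |⟨(1 3)⟩| = 2, so |H| is a multiple of lcm(2, 2) = 2 and divides |G| = 6.
Closing {(2 3), (1 3)} under the group operation gives all of G, so |H| = 6.

6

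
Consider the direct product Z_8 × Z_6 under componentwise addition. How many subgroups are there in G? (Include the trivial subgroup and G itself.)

22

|G| = 48, so by Lagrange every subgroup order divides 48. Divisors: 1, 2, 3, 4, 6, 8, 12, 16, 24, 48.
Subgroups by order — order 1: 1; order 2: 3; order 3: 1; order 4: 3; order 6: 3; order 8: 3; order 12: 3; order 16: 1; order 24: 3; order 48: 1.
Total: 1 + 3 + 1 + 3 + 3 + 3 + 3 + 1 + 3 + 1 = 22.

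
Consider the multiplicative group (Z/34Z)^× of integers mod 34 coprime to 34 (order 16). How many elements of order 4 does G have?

2

The elements of order 4 are: 13, 21.
That's 2.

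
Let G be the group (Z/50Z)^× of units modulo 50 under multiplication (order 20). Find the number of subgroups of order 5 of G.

|G| = 20 and 5 | 20, so subgroups of order 5 are possible by Lagrange.
The subgroups of order 5 are: {1, 11, 21, 31, 41}.
So G has 1 subgroup of order 5.

1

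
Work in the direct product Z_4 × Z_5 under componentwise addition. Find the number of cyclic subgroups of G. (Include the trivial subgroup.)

A cyclic subgroup of order d is generated by each of its φ(d) elements of order d, so the cyclic subgroups of order d number (#elements of order d)/φ(d).
Cyclic subgroups by order — order 1: 1; order 2: 1; order 4: 1; order 5: 1; order 10: 1; order 20: 1.
Total: 6.

6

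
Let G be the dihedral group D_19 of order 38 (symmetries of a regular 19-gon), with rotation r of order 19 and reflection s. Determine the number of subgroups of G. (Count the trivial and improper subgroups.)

22

|G| = 38, so by Lagrange every subgroup order divides 38. Divisors: 1, 2, 19, 38.
Subgroups by order — order 1: 1; order 2: 19; order 19: 1; order 38: 1.
Total: 1 + 19 + 1 + 1 = 22.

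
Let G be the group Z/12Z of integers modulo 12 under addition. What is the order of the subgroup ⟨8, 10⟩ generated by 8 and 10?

6

|⟨8⟩| = 3 and |⟨10⟩| = 6, so |H| is a multiple of lcm(3, 6) = 6 and divides |G| = 12.
Closing under the operation: H = {0, 2, 4, 6, 8, 10}, so |H| = 6.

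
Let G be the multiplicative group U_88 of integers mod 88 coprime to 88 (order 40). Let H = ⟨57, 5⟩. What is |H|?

20

|⟨57⟩| = 10 and |⟨5⟩| = 10, so |H| is a multiple of lcm(10, 10) = 10 and divides |G| = 40.
Closing under the operation: H = {1, 5, 9, 13, 17, 21, 25, 29, 37, 41, 45, 49, 53, 57, 61, 65, 69, 73, 81, 85}, so |H| = 20.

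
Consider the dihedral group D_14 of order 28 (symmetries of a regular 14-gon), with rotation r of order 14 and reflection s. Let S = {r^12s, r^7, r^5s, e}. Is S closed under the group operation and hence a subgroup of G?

|S| = 4 divides |G| = 28, consistent with Lagrange.
S contains the identity, every element's inverse is in S, and S is closed under ·: it is a subgroup.

Yes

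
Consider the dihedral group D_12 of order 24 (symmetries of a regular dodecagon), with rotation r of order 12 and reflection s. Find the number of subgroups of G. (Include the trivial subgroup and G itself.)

|G| = 24, so by Lagrange every subgroup order divides 24. Divisors: 1, 2, 3, 4, 6, 8, 12, 24.
Subgroups by order — order 1: 1; order 2: 13; order 3: 1; order 4: 7; order 6: 5; order 8: 3; order 12: 3; order 24: 1.
Total: 1 + 13 + 1 + 7 + 5 + 3 + 3 + 1 = 34.

34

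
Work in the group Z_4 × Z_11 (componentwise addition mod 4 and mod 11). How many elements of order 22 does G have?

An element (a,b) has order lcm(ord(a), ord(b)); count pairs with lcm equal to 22.
Enumerating gives 10 such elements.

10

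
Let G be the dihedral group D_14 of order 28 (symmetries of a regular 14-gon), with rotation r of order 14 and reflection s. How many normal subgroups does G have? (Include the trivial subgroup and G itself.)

7

G has 28 subgroups. Checking conjugation-invariance by order — order 1: 1/1 normal; order 2: 1/15 normal; order 4: 0/7 normal; order 7: 1/1 normal; order 14: 3/3 normal; order 28: 1/1 normal.
Total normal subgroups: 7.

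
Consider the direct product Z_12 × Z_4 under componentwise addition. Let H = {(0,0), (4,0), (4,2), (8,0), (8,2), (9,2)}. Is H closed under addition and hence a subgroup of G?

(9,2) ∈ H but its inverse (3,2) ∉ H, so H is not a subgroup.

No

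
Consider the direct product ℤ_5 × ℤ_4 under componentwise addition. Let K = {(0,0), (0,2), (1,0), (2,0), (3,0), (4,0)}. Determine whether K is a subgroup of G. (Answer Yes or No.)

|K| = 6 does not divide |G| = 20, so by Lagrange K is not a subgroup.

No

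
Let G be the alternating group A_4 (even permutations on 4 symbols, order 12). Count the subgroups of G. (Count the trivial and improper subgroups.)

|G| = 12, so by Lagrange every subgroup order divides 12. Divisors: 1, 2, 3, 4, 6, 12.
Subgroups by order — order 1: 1; order 2: 3; order 3: 4; order 4: 1; order 6: 0; order 12: 1.
Total: 1 + 3 + 4 + 1 + 0 + 1 = 10.

10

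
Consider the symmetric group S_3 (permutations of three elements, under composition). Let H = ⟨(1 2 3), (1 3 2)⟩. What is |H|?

|⟨(1 2 3)⟩| = 3 and |⟨(1 3 2)⟩| = 3, so |H| is a multiple of lcm(3, 3) = 3 and divides |G| = 6.
Closing under the operation: H = {e, (1 2 3), (1 3 2)}, so |H| = 3.

3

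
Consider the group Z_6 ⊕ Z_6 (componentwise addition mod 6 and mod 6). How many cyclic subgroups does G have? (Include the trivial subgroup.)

20

Group the elements of G by the cyclic subgroup they generate; each cyclic subgroup of order d accounts for φ(d) elements.
Cyclic subgroups by order — order 1: 1; order 2: 3; order 3: 4; order 6: 12.
Total: 20.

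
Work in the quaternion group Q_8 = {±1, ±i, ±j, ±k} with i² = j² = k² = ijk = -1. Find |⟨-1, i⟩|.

4

|⟨-1⟩| = 2 and |⟨i⟩| = 4, so |H| is a multiple of lcm(2, 4) = 4 and divides |G| = 8.
Closing under the operation: H = {1, -1, i, -i}, so |H| = 4.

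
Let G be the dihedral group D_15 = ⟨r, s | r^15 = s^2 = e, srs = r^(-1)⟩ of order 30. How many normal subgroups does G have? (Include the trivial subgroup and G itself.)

5

G has 28 subgroups. Checking conjugation-invariance by order — order 1: 1/1 normal; order 2: 0/15 normal; order 3: 1/1 normal; order 5: 1/1 normal; order 6: 0/5 normal; order 10: 0/3 normal; order 15: 1/1 normal; order 30: 1/1 normal.
Total normal subgroups: 5.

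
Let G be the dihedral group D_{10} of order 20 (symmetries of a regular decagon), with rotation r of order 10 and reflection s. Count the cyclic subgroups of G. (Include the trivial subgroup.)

Group the elements of G by the cyclic subgroup they generate; each cyclic subgroup of order d accounts for φ(d) elements.
Cyclic subgroups by order — order 1: 1; order 2: 11; order 5: 1; order 10: 1.
Total: 14.

14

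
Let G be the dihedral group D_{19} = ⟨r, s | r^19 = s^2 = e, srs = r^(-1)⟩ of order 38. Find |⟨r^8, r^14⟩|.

19

|⟨r^8⟩| = 19 and |⟨r^14⟩| = 19, so |H| is a multiple of lcm(19, 19) = 19 and divides |G| = 38.
Closing under the operation: H = {e, r, r^2, r^3, r^4, r^5, r^6, r^7, r^8, r^9, r^10, r^11, r^12, r^13, r^14, r^15, r^16, r^17, r^18}, so |H| = 19.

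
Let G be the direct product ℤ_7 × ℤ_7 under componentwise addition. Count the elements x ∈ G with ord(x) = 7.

48

An element (a,b) has order lcm(ord(a), ord(b)); count pairs with lcm equal to 7.
Enumerating gives 48 such elements.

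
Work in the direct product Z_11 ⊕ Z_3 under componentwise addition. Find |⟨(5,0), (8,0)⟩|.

11

|⟨(5,0)⟩| = 11 and |⟨(8,0)⟩| = 11, so |H| is a multiple of lcm(11, 11) = 11 and divides |G| = 33.
Closing under the operation: H = {(0,0), (1,0), (2,0), (3,0), (4,0), (5,0), (6,0), (7,0), (8,0), (9,0), (10,0)}, so |H| = 11.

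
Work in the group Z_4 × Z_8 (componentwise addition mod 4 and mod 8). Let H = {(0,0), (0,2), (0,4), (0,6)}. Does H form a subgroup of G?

Yes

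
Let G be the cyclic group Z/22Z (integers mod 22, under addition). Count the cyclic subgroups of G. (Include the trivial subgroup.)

Each element a generates a cyclic subgroup ⟨a⟩; distinct elements may generate the same one (a cyclic group of order d has φ(d) generators).
Cyclic subgroups by order — order 1: 1; order 2: 1; order 11: 1; order 22: 1.
Total: 4.

4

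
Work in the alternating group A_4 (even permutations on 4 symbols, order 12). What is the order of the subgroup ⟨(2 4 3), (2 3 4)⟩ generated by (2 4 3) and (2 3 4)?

|⟨(2 4 3)⟩| = 3 and |⟨(2 3 4)⟩| = 3, so |H| is a multiple of lcm(3, 3) = 3 and divides |G| = 12.
Closing under the operation: H = {e, (2 3 4), (2 4 3)}, so |H| = 3.

3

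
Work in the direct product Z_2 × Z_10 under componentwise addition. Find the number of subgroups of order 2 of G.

|G| = 20 and 2 | 20, so subgroups of order 2 are possible by Lagrange.
The subgroups of order 2 are: {(0,0), (0,5)}; {(0,0), (1,0)}; {(0,0), (1,5)}.
So G has 3 subgroups of order 2.

3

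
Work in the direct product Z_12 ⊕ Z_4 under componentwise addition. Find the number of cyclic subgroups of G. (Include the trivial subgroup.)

20

Each element a generates a cyclic subgroup ⟨a⟩; distinct elements may generate the same one (a cyclic group of order d has φ(d) generators).
Cyclic subgroups by order — order 1: 1; order 2: 3; order 3: 1; order 4: 6; order 6: 3; order 12: 6.
Total: 20.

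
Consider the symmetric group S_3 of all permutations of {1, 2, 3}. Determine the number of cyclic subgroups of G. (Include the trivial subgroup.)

5

Each element a generates a cyclic subgroup ⟨a⟩; distinct elements may generate the same one (a cyclic group of order d has φ(d) generators).
Cyclic subgroups by order — order 1: 1; order 2: 3; order 3: 1.
Total: 5.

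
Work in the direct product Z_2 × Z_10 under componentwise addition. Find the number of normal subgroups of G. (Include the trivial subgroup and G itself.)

10

G is abelian, so every subgroup is normal.
G has 10 subgroups in total, hence 10 normal subgroups.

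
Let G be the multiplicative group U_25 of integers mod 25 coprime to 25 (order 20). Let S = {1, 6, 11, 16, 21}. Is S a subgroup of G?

Yes

|S| = 5 divides |G| = 20, consistent with Lagrange.
S contains the identity, every element's inverse is in S, and S is closed under ·: it is a subgroup.
In fact S = ⟨16⟩.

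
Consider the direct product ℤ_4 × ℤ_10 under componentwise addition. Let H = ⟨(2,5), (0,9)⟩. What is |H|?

|⟨(2,5)⟩| = 2 and |⟨(0,9)⟩| = 10, so |H| is a multiple of lcm(2, 10) = 10 and divides |G| = 40.
Closing under the operation: H = {(0,0), (0,1), (0,2), (0,3), (0,4), (0,5), (0,6), (0,7), (0,8), (0,9), (2,0), (2,1), (2,2), (2,3), (2,4), (2,5), (2,6), (2,7), (2,8), (2,9)}, so |H| = 20.

20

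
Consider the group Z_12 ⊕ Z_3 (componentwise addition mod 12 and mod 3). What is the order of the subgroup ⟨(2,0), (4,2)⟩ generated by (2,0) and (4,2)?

18

|⟨(2,0)⟩| = 6 and |⟨(4,2)⟩| = 3, so |H| is a multiple of lcm(6, 3) = 6 and divides |G| = 36.
Closing under the operation: H = {(0,0), (0,1), (0,2), (2,0), (2,1), (2,2), (4,0), (4,1), (4,2), (6,0), (6,1), (6,2), (8,0), (8,1), (8,2), (10,0), (10,1), (10,2)}, so |H| = 18.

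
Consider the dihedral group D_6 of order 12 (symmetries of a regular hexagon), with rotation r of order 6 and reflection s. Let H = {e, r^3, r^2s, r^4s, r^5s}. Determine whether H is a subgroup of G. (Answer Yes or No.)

No

|H| = 5 does not divide |G| = 12, so by Lagrange H is not a subgroup.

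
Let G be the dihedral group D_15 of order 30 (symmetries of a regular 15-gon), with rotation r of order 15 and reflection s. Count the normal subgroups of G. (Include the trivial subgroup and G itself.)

G has 28 subgroups. Checking conjugation-invariance by order — order 1: 1/1 normal; order 2: 0/15 normal; order 3: 1/1 normal; order 5: 1/1 normal; order 6: 0/5 normal; order 10: 0/3 normal; order 15: 1/1 normal; order 30: 1/1 normal.
Total normal subgroups: 5.

5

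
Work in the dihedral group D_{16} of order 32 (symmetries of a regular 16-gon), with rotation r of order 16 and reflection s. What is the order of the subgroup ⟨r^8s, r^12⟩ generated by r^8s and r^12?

8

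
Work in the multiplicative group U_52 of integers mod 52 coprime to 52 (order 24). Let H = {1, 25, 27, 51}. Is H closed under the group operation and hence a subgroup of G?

Yes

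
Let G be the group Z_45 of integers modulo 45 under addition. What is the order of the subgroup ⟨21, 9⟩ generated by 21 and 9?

15

|⟨21⟩| = 15 and |⟨9⟩| = 5, so |H| is a multiple of lcm(15, 5) = 15 and divides |G| = 45.
Closing under the operation: H = {0, 3, 6, 9, 12, 15, 18, 21, 24, 27, 30, 33, 36, 39, 42}, so |H| = 15.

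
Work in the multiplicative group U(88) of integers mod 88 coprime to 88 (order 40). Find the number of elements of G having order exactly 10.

28

Enumerating element orders in G gives 28 elements of order 10.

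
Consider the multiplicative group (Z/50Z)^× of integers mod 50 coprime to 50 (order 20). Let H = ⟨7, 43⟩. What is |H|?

|⟨7⟩| = 4 and |⟨43⟩| = 4, so |H| is a multiple of lcm(4, 4) = 4 and divides |G| = 20.
Closing under the operation: H = {1, 7, 43, 49}, so |H| = 4.

4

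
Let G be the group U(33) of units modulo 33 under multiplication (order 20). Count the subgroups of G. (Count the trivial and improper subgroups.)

|G| = 20, so by Lagrange every subgroup order divides 20. Divisors: 1, 2, 4, 5, 10, 20.
Subgroups by order — order 1: 1; order 2: 3; order 4: 1; order 5: 1; order 10: 3; order 20: 1.
Total: 1 + 3 + 1 + 1 + 3 + 1 = 10.

10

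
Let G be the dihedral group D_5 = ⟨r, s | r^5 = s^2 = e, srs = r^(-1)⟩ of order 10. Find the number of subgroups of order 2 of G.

|G| = 10 and 2 | 10, so subgroups of order 2 are possible by Lagrange.
The subgroups of order 2 are: {e, r^2s}; {e, r^3s}; {e, r^4s}; {e, rs}; … (5 in all).
So G has 5 subgroups of order 2.

5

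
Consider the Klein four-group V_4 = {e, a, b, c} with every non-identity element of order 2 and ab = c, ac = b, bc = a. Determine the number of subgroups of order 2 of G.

|G| = 4 and 2 | 4, so subgroups of order 2 are possible by Lagrange.
The subgroups of order 2 are: {e, a}; {e, b}; {e, c}.
So G has 3 subgroups of order 2.

3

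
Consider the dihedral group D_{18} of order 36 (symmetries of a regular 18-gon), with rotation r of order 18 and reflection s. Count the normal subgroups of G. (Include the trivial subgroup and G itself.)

9

G has 45 subgroups. Checking conjugation-invariance by order — order 1: 1/1 normal; order 2: 1/19 normal; order 3: 1/1 normal; order 4: 0/9 normal; order 6: 1/7 normal; order 9: 1/1 normal; order 12: 0/3 normal; order 18: 3/3 normal; order 36: 1/1 normal.
Total normal subgroups: 9.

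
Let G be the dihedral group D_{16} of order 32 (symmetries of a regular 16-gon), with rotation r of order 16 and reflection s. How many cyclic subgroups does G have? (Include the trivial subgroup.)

21

Each element a generates a cyclic subgroup ⟨a⟩; distinct elements may generate the same one (a cyclic group of order d has φ(d) generators).
Cyclic subgroups by order — order 1: 1; order 2: 17; order 4: 1; order 8: 1; order 16: 1.
Total: 21.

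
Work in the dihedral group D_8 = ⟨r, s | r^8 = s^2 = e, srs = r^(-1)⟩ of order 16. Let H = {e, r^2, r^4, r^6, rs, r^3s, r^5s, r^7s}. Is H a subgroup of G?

Yes

|H| = 8 divides |G| = 16, consistent with Lagrange.
H contains the identity, every element's inverse is in H, and H is closed under ·: it is a subgroup.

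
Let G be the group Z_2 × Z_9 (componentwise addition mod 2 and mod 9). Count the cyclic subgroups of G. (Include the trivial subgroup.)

Each element a generates a cyclic subgroup ⟨a⟩; distinct elements may generate the same one (a cyclic group of order d has φ(d) generators).
Cyclic subgroups by order — order 1: 1; order 2: 1; order 3: 1; order 6: 1; order 9: 1; order 18: 1.
Total: 6.

6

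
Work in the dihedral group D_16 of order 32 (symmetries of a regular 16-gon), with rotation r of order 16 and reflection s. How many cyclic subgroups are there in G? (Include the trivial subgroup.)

21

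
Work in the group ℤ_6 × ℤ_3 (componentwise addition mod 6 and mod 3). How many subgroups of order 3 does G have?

|G| = 18 and 3 | 18, so subgroups of order 3 are possible by Lagrange.
The subgroups of order 3 are: {(0,0), (0,1), (0,2)}; {(0,0), (2,0), (4,0)}; {(0,0), (2,1), (4,2)}; {(0,0), (2,2), (4,1)}.
So G has 4 subgroups of order 3.

4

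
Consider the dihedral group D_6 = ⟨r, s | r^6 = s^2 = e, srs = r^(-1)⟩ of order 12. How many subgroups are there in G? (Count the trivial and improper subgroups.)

|G| = 12, so by Lagrange every subgroup order divides 12. Divisors: 1, 2, 3, 4, 6, 12.
Subgroups by order — order 1: 1; order 2: 7; order 3: 1; order 4: 3; order 6: 3; order 12: 1.
Total: 1 + 7 + 1 + 3 + 3 + 1 = 16.

16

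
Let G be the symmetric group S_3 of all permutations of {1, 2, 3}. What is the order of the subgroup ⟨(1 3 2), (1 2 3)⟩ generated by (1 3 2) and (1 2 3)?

|⟨(1 3 2)⟩| = 3 and |⟨(1 2 3)⟩| = 3, so |H| is a multiple of lcm(3, 3) = 3 and divides |G| = 6.
Closing under the operation: H = {e, (1 2 3), (1 3 2)}, so |H| = 3.

3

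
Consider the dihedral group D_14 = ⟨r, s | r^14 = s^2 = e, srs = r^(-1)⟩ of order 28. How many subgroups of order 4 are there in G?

7

|G| = 28 and 4 | 28, so subgroups of order 4 are possible by Lagrange.
The subgroups of order 4 are: {e, r^7, r^3s, r^10s}; {e, r^7, r^4s, r^11s}; {e, r^7, r^5s, r^12s}; {e, r^7, r^6s, r^13s}; … (7 in all).
So G has 7 subgroups of order 4.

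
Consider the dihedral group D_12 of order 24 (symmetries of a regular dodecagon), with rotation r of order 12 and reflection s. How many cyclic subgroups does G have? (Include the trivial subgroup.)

A cyclic subgroup of order d is generated by each of its φ(d) elements of order d, so the cyclic subgroups of order d number (#elements of order d)/φ(d).
Cyclic subgroups by order — order 1: 1; order 2: 13; order 3: 1; order 4: 1; order 6: 1; order 12: 1.
Total: 18.

18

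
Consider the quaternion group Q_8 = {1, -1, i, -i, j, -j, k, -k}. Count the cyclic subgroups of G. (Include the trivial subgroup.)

5

Group the elements of G by the cyclic subgroup they generate; each cyclic subgroup of order d accounts for φ(d) elements.
Cyclic subgroups by order — order 1: 1; order 2: 1; order 4: 3.
Total: 5.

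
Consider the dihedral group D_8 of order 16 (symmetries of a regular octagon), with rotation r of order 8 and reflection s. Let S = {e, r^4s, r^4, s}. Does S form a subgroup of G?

Yes

|S| = 4 divides |G| = 16, consistent with Lagrange.
S contains the identity, every element's inverse is in S, and S is closed under ·: it is a subgroup.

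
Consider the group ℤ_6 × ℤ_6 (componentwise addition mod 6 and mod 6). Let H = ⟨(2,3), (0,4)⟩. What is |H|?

|⟨(2,3)⟩| = 6 and |⟨(0,4)⟩| = 3, so |H| is a multiple of lcm(6, 3) = 6 and divides |G| = 36.
Closing under the operation: H = {(0,0), (0,1), (0,2), (0,3), (0,4), (0,5), (2,0), (2,1), (2,2), (2,3), (2,4), (2,5), (4,0), (4,1), (4,2), (4,3), (4,4), (4,5)}, so |H| = 18.

18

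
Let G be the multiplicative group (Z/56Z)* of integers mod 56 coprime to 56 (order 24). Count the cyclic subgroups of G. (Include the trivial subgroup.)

Group the elements of G by the cyclic subgroup they generate; each cyclic subgroup of order d accounts for φ(d) elements.
Cyclic subgroups by order — order 1: 1; order 2: 7; order 3: 1; order 6: 7.
Total: 16.

16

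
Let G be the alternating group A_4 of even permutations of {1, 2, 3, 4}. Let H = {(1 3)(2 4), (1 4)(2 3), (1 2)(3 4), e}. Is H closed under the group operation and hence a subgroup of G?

|H| = 4 divides |G| = 12, consistent with Lagrange.
H contains the identity, every element's inverse is in H, and H is closed under ∘: it is a subgroup.

Yes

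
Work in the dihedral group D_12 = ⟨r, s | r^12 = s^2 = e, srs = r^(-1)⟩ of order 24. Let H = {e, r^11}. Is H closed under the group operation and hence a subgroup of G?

r^11 ∈ H but its inverse r ∉ H, so H is not a subgroup.

No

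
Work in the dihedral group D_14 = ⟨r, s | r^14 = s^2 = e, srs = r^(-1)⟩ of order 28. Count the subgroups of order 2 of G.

15

|G| = 28 and 2 | 28, so subgroups of order 2 are possible by Lagrange.
The subgroups of order 2 are: {e, r^10s}; {e, r^11s}; {e, r^12s}; {e, r^13s}; … (15 in all).
So G has 15 subgroups of order 2.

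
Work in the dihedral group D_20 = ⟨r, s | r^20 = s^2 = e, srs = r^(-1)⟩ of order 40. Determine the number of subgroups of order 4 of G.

|G| = 40 and 4 | 40, so subgroups of order 4 are possible by Lagrange.
The subgroups of order 4 are: {e, r^10, s, r^10s}; {e, r^10, rs, r^11s}; {e, r^10, r^2s, r^12s}; {e, r^10, r^3s, r^13s}; … (11 in all).
So G has 11 subgroups of order 4.

11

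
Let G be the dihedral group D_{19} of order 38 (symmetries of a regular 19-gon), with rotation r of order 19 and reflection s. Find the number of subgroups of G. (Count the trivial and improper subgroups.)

|G| = 38, so by Lagrange every subgroup order divides 38. Divisors: 1, 2, 19, 38.
Subgroups by order — order 1: 1; order 2: 19; order 19: 1; order 38: 1.
Total: 1 + 19 + 1 + 1 = 22.

22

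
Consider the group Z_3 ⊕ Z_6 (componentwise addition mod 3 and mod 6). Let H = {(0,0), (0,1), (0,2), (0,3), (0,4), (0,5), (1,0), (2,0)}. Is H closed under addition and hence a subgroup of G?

No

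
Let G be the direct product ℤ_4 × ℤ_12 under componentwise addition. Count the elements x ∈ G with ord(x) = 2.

An element (a,b) has order lcm(ord(a), ord(b)); count pairs with lcm equal to 2.
Enumerating gives 3 such elements.

3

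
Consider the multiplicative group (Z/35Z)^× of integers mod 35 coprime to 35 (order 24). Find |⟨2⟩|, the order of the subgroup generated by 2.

Compute successive powers of 2 mod 35: 2, 4, 8, 16, 32, 29, 23, 11, …; 2^12 ≡ 1 (mod 35).
So |⟨2⟩| = 12.

12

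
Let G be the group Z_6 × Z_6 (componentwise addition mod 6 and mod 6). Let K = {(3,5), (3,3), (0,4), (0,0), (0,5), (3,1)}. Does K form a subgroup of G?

(0,4) ∈ K but its inverse (0,2) ∉ K, so K is not a subgroup.

No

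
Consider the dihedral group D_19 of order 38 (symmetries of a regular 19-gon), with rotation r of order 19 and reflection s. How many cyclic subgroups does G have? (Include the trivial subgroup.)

21

Each element a generates a cyclic subgroup ⟨a⟩; distinct elements may generate the same one (a cyclic group of order d has φ(d) generators).
Cyclic subgroups by order — order 1: 1; order 2: 19; order 19: 1.
Total: 21.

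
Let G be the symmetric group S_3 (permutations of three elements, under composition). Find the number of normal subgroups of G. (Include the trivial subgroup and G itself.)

3

G has 6 subgroups. Checking conjugation-invariance by order — order 1: 1/1 normal; order 2: 0/3 normal; order 3: 1/1 normal; order 6: 1/1 normal.
Total normal subgroups: 3.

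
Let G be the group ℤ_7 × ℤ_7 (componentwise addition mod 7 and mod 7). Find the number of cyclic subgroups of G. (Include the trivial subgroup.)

9

Group the elements of G by the cyclic subgroup they generate; each cyclic subgroup of order d accounts for φ(d) elements.
Cyclic subgroups by order — order 1: 1; order 7: 8.
Total: 9.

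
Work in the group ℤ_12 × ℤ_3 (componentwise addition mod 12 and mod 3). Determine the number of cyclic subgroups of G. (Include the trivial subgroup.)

15

Group the elements of G by the cyclic subgroup they generate; each cyclic subgroup of order d accounts for φ(d) elements.
Cyclic subgroups by order — order 1: 1; order 2: 1; order 3: 4; order 4: 1; order 6: 4; order 12: 4.
Total: 15.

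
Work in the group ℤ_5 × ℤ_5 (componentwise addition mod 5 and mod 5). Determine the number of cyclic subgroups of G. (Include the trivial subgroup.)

Group the elements of G by the cyclic subgroup they generate; each cyclic subgroup of order d accounts for φ(d) elements.
Cyclic subgroups by order — order 1: 1; order 5: 6.
Total: 7.

7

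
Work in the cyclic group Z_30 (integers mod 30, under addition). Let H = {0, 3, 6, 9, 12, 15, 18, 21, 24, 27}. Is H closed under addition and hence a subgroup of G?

Yes

|H| = 10 divides |G| = 30, consistent with Lagrange.
H contains the identity, every element's inverse is in H, and H is closed under +: it is a subgroup.
In fact H = ⟨3⟩.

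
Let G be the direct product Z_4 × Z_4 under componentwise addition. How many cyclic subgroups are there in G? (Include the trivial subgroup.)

Group the elements of G by the cyclic subgroup they generate; each cyclic subgroup of order d accounts for φ(d) elements.
Cyclic subgroups by order — order 1: 1; order 2: 3; order 4: 6.
Total: 10.

10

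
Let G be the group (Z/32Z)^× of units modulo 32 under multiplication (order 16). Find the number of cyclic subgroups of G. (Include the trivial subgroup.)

8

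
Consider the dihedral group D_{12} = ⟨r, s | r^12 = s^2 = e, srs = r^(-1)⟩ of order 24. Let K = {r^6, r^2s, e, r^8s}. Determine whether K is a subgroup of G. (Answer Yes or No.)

|K| = 4 divides |G| = 24, consistent with Lagrange.
K contains the identity, every element's inverse is in K, and K is closed under ·: it is a subgroup.

Yes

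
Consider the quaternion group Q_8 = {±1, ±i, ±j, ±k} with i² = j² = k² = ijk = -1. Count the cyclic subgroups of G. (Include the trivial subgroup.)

A cyclic subgroup of order d is generated by each of its φ(d) elements of order d, so the cyclic subgroups of order d number (#elements of order d)/φ(d).
Cyclic subgroups by order — order 1: 1; order 2: 1; order 4: 3.
Total: 5.

5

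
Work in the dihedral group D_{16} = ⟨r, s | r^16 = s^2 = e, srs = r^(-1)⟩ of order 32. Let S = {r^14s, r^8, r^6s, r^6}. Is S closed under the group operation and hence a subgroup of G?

The identity e ∉ S, so S is not a subgroup.

No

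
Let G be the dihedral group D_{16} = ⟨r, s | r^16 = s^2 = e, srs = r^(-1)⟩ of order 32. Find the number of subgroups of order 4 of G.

9

|G| = 32 and 4 | 32, so subgroups of order 4 are possible by Lagrange.
The subgroups of order 4 are: {e, r^8, r^2s, r^10s}; {e, r^8, r^3s, r^11s}; {e, r^4, r^8, r^12}; {e, r^8, r^4s, r^12s}; … (9 in all).
So G has 9 subgroups of order 4.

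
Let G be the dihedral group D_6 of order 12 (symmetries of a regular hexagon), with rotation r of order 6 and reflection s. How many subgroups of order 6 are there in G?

|G| = 12 and 6 | 12, so subgroups of order 6 are possible by Lagrange.
The subgroups of order 6 are: {e, r, r^2, r^3, r^4, r^5}; {e, r^2, r^4, s, r^2s, r^4s}; {e, r^2, r^4, rs, r^3s, r^5s}.
So G has 3 subgroups of order 6.

3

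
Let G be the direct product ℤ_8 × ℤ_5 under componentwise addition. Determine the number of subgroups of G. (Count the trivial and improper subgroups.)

|G| = 40, so by Lagrange every subgroup order divides 40. Divisors: 1, 2, 4, 5, 8, 10, 20, 40.
Subgroups by order — order 1: 1; order 2: 1; order 4: 1; order 5: 1; order 8: 1; order 10: 1; order 20: 1; order 40: 1.
Total: 1 + 1 + 1 + 1 + 1 + 1 + 1 + 1 = 8.

8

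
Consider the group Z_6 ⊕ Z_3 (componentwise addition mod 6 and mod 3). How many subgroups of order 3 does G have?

4

|G| = 18 and 3 | 18, so subgroups of order 3 are possible by Lagrange.
The subgroups of order 3 are: {(0,0), (0,1), (0,2)}; {(0,0), (2,0), (4,0)}; {(0,0), (2,1), (4,2)}; {(0,0), (2,2), (4,1)}.
So G has 4 subgroups of order 3.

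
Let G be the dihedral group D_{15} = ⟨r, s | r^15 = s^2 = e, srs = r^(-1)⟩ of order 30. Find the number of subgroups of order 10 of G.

|G| = 30 and 10 | 30, so subgroups of order 10 are possible by Lagrange.
The subgroups of order 10 are: {e, r^3, r^6, r^9, r^12, rs, r^4s, r^7s, r^10s, r^13s}; {e, r^3, r^6, r^9, r^12, r^2s, r^5s, r^8s, r^11s, r^14s}; {e, r^3, r^6, r^9, r^12, s, r^3s, r^6s, r^9s, r^12s}.
So G has 3 subgroups of order 10.

3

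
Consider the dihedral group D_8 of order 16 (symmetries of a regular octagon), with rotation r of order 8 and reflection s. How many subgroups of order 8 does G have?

3

|G| = 16 and 8 | 16, so subgroups of order 8 are possible by Lagrange.
The subgroups of order 8 are: {e, r, r^2, r^3, r^4, r^5, r^6, r^7}; {e, r^2, r^4, r^6, s, r^2s, r^4s, r^6s}; {e, r^2, r^4, r^6, rs, r^3s, r^5s, r^7s}.
So G has 3 subgroups of order 8.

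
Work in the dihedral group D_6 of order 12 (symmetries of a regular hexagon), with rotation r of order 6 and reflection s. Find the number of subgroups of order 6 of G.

|G| = 12 and 6 | 12, so subgroups of order 6 are possible by Lagrange.
The subgroups of order 6 are: {e, r, r^2, r^3, r^4, r^5}; {e, r^2, r^4, s, r^2s, r^4s}; {e, r^2, r^4, rs, r^3s, r^5s}.
So G has 3 subgroups of order 6.

3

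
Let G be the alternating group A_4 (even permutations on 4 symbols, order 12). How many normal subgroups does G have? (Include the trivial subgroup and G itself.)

G has 10 subgroups. Checking conjugation-invariance by order — order 1: 1/1 normal; order 2: 0/3 normal; order 3: 0/4 normal; order 4: 1/1 normal; order 12: 1/1 normal.
Total normal subgroups: 3.

3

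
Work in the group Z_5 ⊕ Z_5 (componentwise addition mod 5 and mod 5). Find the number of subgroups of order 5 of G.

|G| = 25 and 5 | 25, so subgroups of order 5 are possible by Lagrange.
The subgroups of order 5 are: {(0,0), (0,1), (0,2), (0,3), (0,4)}; {(0,0), (1,0), (2,0), (3,0), (4,0)}; {(0,0), (1,1), (2,2), (3,3), (4,4)}; {(0,0), (1,2), (2,4), (3,1), (4,3)}; … (6 in all).
So G has 6 subgroups of order 5.

6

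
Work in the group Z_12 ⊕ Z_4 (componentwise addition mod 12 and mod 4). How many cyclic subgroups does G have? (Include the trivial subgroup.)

20

Each element a generates a cyclic subgroup ⟨a⟩; distinct elements may generate the same one (a cyclic group of order d has φ(d) generators).
Cyclic subgroups by order — order 1: 1; order 2: 3; order 3: 1; order 4: 6; order 6: 3; order 12: 6.
Total: 20.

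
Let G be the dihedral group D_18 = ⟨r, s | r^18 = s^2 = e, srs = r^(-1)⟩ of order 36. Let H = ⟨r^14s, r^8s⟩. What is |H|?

|⟨r^14s⟩| = 2 and |⟨r^8s⟩| = 2, so |H| is a multiple of lcm(2, 2) = 2 and divides |G| = 36.
Closing under the operation: H = {e, r^6, r^12, r^2s, r^8s, r^14s}, so |H| = 6.

6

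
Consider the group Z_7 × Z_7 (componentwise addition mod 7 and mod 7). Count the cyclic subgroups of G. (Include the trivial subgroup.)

Each element a generates a cyclic subgroup ⟨a⟩; distinct elements may generate the same one (a cyclic group of order d has φ(d) generators).
Cyclic subgroups by order — order 1: 1; order 7: 8.
Total: 9.

9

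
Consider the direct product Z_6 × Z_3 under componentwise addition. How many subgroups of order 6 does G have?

|G| = 18 and 6 | 18, so subgroups of order 6 are possible by Lagrange.
The subgroups of order 6 are: {(0,0), (0,1), (0,2), (3,0), (3,1), (3,2)}; {(0,0), (1,0), (2,0), (3,0), (4,0), (5,0)}; {(0,0), (1,1), (2,2), (3,0), (4,1), (5,2)}; {(0,0), (1,2), (2,1), (3,0), (4,2), (5,1)}.
So G has 4 subgroups of order 6.

4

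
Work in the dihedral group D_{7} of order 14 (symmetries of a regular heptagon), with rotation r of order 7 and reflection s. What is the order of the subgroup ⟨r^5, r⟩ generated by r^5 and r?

|⟨r^5⟩| = 7 and |⟨r⟩| = 7, so |H| is a multiple of lcm(7, 7) = 7 and divides |G| = 14.
Closing under the operation: H = {e, r, r^2, r^3, r^4, r^5, r^6}, so |H| = 7.

7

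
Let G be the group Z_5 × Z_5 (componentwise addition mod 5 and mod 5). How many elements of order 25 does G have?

An element (a,b) has order lcm(ord(a), ord(b)); count pairs with lcm equal to 25.
Enumerating gives 0 such elements.

0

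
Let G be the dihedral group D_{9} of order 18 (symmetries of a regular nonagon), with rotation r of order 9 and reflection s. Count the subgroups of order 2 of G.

|G| = 18 and 2 | 18, so subgroups of order 2 are possible by Lagrange.
The subgroups of order 2 are: {e, r^2s}; {e, r^3s}; {e, r^4s}; {e, r^5s}; … (9 in all).
So G has 9 subgroups of order 2.

9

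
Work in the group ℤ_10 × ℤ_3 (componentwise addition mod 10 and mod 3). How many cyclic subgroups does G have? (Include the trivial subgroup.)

A cyclic subgroup of order d is generated by each of its φ(d) elements of order d, so the cyclic subgroups of order d number (#elements of order d)/φ(d).
Cyclic subgroups by order — order 1: 1; order 2: 1; order 3: 1; order 5: 1; order 6: 1; order 10: 1; order 15: 1; order 30: 1.
Total: 8.

8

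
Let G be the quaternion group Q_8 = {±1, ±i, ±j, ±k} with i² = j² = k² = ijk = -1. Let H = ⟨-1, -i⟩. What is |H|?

4

|⟨-1⟩| = 2 and |⟨-i⟩| = 4, so |H| is a multiple of lcm(2, 4) = 4 and divides |G| = 8.
Closing under the operation: H = {1, -1, i, -i}, so |H| = 4.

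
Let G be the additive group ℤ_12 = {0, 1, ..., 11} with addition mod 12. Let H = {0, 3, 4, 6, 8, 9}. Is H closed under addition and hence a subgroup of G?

No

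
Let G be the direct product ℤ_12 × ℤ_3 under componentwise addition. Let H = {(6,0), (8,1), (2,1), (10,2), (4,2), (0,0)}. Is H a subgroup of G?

Yes

|H| = 6 divides |G| = 36, consistent with Lagrange.
H contains the identity, every element's inverse is in H, and H is closed under +: it is a subgroup.
In fact H = ⟨(10,2)⟩.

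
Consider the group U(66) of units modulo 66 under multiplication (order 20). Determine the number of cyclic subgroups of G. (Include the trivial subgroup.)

8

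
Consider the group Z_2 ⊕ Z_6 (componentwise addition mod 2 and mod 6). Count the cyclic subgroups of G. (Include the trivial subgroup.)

8

Each element a generates a cyclic subgroup ⟨a⟩; distinct elements may generate the same one (a cyclic group of order d has φ(d) generators).
Cyclic subgroups by order — order 1: 1; order 2: 3; order 3: 1; order 6: 3.
Total: 8.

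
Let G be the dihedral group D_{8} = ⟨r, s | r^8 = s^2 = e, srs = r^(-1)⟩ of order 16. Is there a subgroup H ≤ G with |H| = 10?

10 does not divide |G| = 16, so by Lagrange no subgroup of order 10 exists.

No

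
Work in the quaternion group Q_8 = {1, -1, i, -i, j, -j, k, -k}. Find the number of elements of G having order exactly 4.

6

The elements of order 4 are: i, -i, j, -j, k, -k.
That's 6.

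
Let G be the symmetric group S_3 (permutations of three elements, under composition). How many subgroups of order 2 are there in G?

3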